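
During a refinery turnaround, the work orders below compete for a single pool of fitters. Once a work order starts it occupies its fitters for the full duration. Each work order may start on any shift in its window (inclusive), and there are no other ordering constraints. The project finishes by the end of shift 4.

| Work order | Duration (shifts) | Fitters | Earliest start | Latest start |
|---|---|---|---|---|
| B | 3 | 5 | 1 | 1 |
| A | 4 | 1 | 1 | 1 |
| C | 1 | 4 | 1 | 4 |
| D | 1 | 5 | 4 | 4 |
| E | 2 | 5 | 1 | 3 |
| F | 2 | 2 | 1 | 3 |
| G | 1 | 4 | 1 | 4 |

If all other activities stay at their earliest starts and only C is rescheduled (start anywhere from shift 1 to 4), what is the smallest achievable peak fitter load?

17

C@1: s1:21  s2:13  s3:6  s4:6 → peak 21
C@2: s1:17  s2:17  s3:6  s4:6 → peak 17
C@3: s1:17  s2:13  s3:10  s4:6 → peak 17
C@4: s1:17  s2:13  s3:6  s4:10 → peak 17
Best is C@2, peak 17.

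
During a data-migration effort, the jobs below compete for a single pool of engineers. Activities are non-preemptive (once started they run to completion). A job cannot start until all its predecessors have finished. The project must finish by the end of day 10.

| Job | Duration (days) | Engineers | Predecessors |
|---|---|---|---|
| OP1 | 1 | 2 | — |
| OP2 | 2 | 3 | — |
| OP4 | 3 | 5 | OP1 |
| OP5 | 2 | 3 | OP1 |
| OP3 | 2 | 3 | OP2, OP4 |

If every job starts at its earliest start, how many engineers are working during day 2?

11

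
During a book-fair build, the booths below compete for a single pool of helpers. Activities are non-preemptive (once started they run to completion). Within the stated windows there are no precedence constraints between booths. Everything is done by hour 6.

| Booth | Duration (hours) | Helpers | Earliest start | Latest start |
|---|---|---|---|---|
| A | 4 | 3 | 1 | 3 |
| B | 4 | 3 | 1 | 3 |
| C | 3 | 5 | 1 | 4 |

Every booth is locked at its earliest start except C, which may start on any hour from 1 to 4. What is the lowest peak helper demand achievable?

C@1: h1:11  h2:11  h3:11  h4:6  h5:0  h6:0 → peak 11
C@2: h1:6  h2:11  h3:11  h4:11  h5:0  h6:0 → peak 11
C@3: h1:6  h2:6  h3:11  h4:11  h5:5  h6:0 → peak 11
C@4: h1:6  h2:6  h3:6  h4:11  h5:5  h6:5 → peak 11
Best is C@1, peak 11.

11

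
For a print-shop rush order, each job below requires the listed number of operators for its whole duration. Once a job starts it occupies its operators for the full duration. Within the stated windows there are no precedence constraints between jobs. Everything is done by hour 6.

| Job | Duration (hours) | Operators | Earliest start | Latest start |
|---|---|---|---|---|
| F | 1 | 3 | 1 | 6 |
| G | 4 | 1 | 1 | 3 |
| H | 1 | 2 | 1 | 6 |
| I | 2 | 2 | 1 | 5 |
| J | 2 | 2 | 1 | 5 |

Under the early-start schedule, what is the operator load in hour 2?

At early start, hour 2 has: G, I, J.
Demand: 1 + 2 + 2 = 5.

5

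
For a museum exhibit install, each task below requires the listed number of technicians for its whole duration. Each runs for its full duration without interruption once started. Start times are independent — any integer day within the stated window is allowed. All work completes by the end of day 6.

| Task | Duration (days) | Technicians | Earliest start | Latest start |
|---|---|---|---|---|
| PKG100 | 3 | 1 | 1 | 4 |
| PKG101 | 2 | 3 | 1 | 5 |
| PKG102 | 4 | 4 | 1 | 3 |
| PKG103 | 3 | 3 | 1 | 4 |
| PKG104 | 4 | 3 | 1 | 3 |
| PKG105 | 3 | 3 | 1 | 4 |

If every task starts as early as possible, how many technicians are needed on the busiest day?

17

Early-start schedule: PKG100@1, PKG101@1, PKG102@1, PKG103@1, PKG104@1, PKG105@1.
Load per day: day 1: 17, day 2: 17, day 3: 14, day 4: 7, day 5: 0, day 6: 0.
Peak is 17.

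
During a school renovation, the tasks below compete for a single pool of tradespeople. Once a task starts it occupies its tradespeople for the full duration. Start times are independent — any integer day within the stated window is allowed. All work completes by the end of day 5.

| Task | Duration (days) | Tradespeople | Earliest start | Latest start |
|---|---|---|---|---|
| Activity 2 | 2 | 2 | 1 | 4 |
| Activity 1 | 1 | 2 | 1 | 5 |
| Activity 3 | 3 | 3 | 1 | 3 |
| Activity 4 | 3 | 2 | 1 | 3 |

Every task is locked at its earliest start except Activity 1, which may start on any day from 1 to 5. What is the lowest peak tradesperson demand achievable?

7

Activity 1@1: d1:9  d2:7  d3:5  d4:0  d5:0 → peak 9
Activity 1@2: d1:7  d2:9  d3:5  d4:0  d5:0 → peak 9
Activity 1@3: d1:7  d2:7  d3:7  d4:0  d5:0 → peak 7
Activity 1@4: d1:7  d2:7  d3:5  d4:2  d5:0 → peak 7
Activity 1@5: d1:7  d2:7  d3:5  d4:0  d5:2 → peak 7
Best is Activity 1@3, peak 7.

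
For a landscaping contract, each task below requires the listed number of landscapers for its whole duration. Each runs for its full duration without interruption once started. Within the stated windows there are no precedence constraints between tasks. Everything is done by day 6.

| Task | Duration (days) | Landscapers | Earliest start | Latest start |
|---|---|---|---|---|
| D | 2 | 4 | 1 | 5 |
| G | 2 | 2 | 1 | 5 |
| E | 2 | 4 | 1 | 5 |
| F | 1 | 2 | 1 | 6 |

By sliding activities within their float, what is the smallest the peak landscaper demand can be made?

Early-start (D@1, G@1, E@1, F@1) gives peak 12: d1:12  d2:10  d3:0  d4:0  d5:0  d6:0.
Shift G→3, E→5, F→3.
Schedule D@1, G@3, E@5, F@3: d1:4  d2:4  d3:4  d4:2  d5:4  d6:4 — peak 4.
Total landscaper-days = 22 over 6 days ⇒ peak ≥ ⌈22/6⌉ = 4, so 4 is optimal.

4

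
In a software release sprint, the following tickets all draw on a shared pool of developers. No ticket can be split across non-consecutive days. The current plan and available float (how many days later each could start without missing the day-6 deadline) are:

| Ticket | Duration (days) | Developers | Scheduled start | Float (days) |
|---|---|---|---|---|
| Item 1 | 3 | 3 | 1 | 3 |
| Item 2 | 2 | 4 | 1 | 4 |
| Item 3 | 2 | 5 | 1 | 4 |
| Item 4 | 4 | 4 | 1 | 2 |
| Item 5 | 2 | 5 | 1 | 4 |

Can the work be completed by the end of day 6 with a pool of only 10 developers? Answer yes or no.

no

The minimum achievable peak is 11; 10 < 11, so no feasible schedule stays within the cap.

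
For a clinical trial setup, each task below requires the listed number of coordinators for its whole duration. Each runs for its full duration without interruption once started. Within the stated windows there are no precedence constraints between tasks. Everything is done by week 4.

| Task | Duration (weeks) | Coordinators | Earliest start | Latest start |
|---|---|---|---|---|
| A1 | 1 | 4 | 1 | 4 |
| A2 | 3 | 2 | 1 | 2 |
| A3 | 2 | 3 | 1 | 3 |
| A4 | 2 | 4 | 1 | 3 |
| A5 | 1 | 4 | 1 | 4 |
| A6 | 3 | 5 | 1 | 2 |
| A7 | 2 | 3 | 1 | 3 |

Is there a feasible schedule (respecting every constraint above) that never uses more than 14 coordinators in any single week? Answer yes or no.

yes

Schedule A1@1, A2@1, A3@1, A4@3, A5@4, A6@2, A7@1: w1:12  w2:13  w3:11  w4:13 — peak 13 ≤ 14.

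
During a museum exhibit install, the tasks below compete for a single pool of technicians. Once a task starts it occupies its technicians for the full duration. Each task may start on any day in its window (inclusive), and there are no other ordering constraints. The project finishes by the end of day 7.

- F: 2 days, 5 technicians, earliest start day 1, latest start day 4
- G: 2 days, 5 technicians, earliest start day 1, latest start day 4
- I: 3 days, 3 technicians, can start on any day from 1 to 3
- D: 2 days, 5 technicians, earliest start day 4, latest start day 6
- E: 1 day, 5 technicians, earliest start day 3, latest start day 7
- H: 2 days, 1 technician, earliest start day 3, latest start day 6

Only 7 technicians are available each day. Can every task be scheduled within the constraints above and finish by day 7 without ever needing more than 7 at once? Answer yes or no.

The minimum achievable peak is 8; 7 < 8, so no feasible schedule stays within the cap.

no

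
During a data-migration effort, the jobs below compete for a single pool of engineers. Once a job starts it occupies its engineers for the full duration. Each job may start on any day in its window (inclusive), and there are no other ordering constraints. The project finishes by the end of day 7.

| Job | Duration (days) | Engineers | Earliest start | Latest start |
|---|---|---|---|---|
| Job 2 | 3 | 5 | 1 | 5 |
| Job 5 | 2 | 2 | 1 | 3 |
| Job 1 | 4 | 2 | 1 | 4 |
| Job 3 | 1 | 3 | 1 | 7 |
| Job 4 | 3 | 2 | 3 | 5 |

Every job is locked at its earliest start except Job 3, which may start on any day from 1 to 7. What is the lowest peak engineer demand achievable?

9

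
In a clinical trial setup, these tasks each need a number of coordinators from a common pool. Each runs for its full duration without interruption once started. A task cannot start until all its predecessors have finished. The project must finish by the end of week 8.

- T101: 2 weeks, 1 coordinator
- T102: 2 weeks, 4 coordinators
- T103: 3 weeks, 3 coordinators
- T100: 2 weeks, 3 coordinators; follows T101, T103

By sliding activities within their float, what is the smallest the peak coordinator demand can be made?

Early-start (T101@1, T102@1, T103@1, T100@4) gives peak 8: w1:8  w2:8  w3:3  w4:3  w5:3  w6:0  w7:0  w8:0.
Shift T102→4, T100→6.
Schedule T101@1, T102@4, T103@1, T100@6: w1:4  w2:4  w3:3  w4:4  w5:4  w6:3  w7:3  w8:0 — peak 4.
Total coordinator-weeks = 25 over 8 weeks ⇒ peak ≥ ⌈25/8⌉ = 4, so 4 is optimal.

4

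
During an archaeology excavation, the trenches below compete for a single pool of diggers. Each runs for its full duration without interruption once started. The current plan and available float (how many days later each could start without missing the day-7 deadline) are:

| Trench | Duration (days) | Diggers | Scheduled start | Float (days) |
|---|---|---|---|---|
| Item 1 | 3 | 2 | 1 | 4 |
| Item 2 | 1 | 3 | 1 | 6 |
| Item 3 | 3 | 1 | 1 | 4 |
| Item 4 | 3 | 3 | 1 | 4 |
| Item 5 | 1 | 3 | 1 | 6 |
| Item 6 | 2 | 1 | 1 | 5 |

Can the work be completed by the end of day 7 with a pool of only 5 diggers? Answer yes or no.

yes

Schedule Item 1@1, Item 2@1, Item 3@2, Item 4@4, Item 5@7, Item 6@2: d1:5  d2:4  d3:4  d4:4  d5:3  d6:3  d7:3 — peak 5 ≤ 5.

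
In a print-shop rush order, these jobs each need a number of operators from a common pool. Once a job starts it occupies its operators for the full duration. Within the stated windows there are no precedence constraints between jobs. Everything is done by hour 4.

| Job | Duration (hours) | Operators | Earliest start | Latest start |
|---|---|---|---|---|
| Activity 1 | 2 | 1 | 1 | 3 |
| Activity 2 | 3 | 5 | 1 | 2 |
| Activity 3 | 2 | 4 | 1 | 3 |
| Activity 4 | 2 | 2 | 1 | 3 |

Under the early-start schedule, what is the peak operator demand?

Early-start schedule: Activity 1@1, Activity 2@1, Activity 3@1, Activity 4@1.
Load per hour: hour 1: 12, hour 2: 12, hour 3: 5, hour 4: 0.
Peak is 12.

12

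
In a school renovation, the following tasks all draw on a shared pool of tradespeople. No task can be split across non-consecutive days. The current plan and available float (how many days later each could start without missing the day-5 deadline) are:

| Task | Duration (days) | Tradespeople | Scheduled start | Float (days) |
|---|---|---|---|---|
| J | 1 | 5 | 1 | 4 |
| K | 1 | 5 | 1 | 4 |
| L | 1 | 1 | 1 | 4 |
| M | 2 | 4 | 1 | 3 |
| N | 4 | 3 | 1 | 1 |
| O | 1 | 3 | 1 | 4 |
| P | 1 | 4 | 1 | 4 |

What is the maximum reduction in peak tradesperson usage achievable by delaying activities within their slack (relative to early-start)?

Early-start peak: d1:25  d2:7  d3:3  d4:3  d5:0 ⇒ 25.
Leveled (J@1, K@2, L@3, M@3, N@1, O@5, P@5): d1:8  d2:8  d3:8  d4:7  d5:7 ⇒ 8.
Reduction 25 − 8 = 17.

17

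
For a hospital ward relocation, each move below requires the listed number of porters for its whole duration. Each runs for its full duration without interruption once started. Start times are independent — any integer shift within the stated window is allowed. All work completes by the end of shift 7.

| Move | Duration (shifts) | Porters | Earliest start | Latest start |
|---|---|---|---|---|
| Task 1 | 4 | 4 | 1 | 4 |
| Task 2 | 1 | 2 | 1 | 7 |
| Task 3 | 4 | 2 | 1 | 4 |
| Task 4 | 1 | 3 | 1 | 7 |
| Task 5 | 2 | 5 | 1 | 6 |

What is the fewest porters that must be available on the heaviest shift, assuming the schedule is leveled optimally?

6

Early-start (Task 1@1, Task 2@1, Task 3@1, Task 4@1, Task 5@1) gives peak 16: s1:16  s2:11  s3:6  s4:6  s5:0  s6:0  s7:0.
Shift Task 3→2, Task 4→5, Task 5→6.
Schedule Task 1@1, Task 2@1, Task 3@2, Task 4@5, Task 5@6: s1:6  s2:6  s3:6  s4:6  s5:5  s6:5  s7:5 — peak 6.
Total porter-shifts = 39 over 7 shifts ⇒ peak ≥ ⌈39/7⌉ = 6, so 6 is optimal.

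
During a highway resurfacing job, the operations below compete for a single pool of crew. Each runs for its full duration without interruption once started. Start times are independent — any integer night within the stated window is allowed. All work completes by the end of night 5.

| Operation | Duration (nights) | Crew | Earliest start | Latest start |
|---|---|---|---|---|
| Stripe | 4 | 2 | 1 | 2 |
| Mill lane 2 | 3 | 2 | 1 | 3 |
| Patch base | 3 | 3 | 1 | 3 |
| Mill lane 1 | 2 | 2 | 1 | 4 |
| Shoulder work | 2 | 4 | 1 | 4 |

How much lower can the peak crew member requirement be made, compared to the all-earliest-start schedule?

5

Early-start peak: n1:13  n2:13  n3:7  n4:2  n5:0 ⇒ 13.
Leveled (Stripe@1, Mill lane 2@1, Patch base@1, Mill lane 1@4, Shoulder work@4): n1:7  n2:7  n3:7  n4:8  n5:6 ⇒ 8.
Reduction 13 − 8 = 5.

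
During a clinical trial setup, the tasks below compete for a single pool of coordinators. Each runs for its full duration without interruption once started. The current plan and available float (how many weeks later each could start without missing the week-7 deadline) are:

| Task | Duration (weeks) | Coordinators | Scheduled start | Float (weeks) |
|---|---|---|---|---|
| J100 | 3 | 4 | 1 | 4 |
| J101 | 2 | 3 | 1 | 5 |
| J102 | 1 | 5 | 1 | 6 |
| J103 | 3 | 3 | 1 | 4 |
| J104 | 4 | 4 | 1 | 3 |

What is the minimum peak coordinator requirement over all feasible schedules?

8

Early-start (J100@1, J101@1, J102@1, J103@1, J104@1) gives peak 19: w1:19  w2:14  w3:11  w4:4  w5:0  w6:0  w7:0.
Shift J102→7, J103→4, J104→3.
Schedule J100@1, J101@1, J102@7, J103@4, J104@3: w1:7  w2:7  w3:8  w4:7  w5:7  w6:7  w7:5 — peak 8.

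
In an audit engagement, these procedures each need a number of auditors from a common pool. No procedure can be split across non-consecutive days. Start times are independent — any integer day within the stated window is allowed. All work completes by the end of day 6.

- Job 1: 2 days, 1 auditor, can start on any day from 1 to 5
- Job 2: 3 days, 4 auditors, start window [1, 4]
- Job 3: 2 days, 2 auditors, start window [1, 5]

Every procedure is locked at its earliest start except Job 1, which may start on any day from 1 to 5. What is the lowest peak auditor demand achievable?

6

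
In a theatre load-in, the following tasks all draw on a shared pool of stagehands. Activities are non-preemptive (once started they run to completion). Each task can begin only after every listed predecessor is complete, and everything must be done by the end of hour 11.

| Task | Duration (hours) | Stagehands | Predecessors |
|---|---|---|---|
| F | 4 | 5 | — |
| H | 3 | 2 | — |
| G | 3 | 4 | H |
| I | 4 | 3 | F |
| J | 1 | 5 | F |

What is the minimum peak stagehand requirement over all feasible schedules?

Early-start (F@1, H@1, G@4, I@5, J@5) gives peak 12: h1:7  h2:7  h3:7  h4:9  h5:12  h6:7  h7:3  h8:3  h9:0  h10:0  h11:0.
Shift G→5, J→9.
Schedule F@1, H@1, G@5, I@5, J@9: h1:7  h2:7  h3:7  h4:5  h5:7  h6:7  h7:7  h8:3  h9:5  h10:0  h11:0 — peak 7.

7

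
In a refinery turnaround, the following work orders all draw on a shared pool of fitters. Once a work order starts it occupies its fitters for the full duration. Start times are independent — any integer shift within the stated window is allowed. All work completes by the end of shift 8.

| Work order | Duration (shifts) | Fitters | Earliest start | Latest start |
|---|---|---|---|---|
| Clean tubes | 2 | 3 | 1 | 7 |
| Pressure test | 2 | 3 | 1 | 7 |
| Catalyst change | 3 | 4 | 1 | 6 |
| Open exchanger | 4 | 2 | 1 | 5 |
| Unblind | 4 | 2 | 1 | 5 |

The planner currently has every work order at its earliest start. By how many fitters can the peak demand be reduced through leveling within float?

8

Early-start peak: s1:14  s2:14  s3:8  s4:4  s5:0  s6:0  s7:0  s8:0 ⇒ 14.
Leveled (Clean tubes@1, Pressure test@3, Catalyst change@5, Open exchanger@1, Unblind@5): s1:5  s2:5  s3:5  s4:5  s5:6  s6:6  s7:6  s8:2 ⇒ 6.
Reduction 14 − 6 = 8.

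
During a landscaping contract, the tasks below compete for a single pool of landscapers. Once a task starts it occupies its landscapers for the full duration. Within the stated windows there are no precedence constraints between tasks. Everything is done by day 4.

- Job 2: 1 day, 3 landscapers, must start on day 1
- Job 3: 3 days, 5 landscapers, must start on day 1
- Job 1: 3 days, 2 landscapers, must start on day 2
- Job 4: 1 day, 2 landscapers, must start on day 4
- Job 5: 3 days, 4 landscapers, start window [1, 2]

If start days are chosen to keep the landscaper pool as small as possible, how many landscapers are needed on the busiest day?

11

Early-start (Job 2@1, Job 3@1, Job 1@2, Job 4@4, Job 5@1) gives peak 12: d1:12  d2:11  d3:11  d4:4.
Shift Job 5→2.
Schedule Job 2@1, Job 3@1, Job 1@2, Job 4@4, Job 5@2: d1:8  d2:11  d3:11  d4:8 — peak 11.
No arrangement of the 2 feasible schedules does better.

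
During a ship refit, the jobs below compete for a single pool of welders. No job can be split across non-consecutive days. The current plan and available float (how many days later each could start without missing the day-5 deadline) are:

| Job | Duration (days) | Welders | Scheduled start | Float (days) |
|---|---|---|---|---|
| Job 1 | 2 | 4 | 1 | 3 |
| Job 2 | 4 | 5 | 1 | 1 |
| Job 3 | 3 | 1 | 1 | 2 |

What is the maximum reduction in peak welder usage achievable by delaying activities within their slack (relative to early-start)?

Early-start peak: d1:10  d2:10  d3:6  d4:5  d5:0 ⇒ 10.
Leveled (Job 1@1, Job 2@1, Job 3@3): d1:9  d2:9  d3:6  d4:6  d5:1 ⇒ 9.
Reduction 10 − 9 = 1.

1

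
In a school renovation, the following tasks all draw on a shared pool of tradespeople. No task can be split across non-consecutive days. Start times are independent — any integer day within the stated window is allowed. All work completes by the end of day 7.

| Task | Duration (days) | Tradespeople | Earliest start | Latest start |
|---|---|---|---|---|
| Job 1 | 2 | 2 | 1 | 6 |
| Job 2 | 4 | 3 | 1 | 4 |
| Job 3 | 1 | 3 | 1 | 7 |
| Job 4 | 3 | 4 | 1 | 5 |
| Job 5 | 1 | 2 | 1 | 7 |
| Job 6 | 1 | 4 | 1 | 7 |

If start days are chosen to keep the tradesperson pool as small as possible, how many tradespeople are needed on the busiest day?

Early-start (Job 1@1, Job 2@1, Job 3@1, Job 4@1, Job 5@1, Job 6@1) gives peak 18: d1:18  d2:9  d3:7  d4:3  d5:0  d6:0  d7:0.
Shift Job 3→3, Job 4→4, Job 6→7.
Schedule Job 1@1, Job 2@1, Job 3@3, Job 4@4, Job 5@1, Job 6@7: d1:7  d2:5  d3:6  d4:7  d5:4  d6:4  d7:4 — peak 7.

7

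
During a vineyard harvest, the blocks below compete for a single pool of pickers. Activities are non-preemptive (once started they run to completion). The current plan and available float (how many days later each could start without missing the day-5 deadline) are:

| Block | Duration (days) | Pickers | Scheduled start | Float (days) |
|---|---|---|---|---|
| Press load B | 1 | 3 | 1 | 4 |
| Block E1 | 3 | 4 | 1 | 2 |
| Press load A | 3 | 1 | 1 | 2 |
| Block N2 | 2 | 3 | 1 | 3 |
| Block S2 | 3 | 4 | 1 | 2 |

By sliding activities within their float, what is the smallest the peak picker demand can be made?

9

Early-start (Press load B@1, Block E1@1, Press load A@1, Block N2@1, Block S2@1) gives peak 15: d1:15  d2:12  d3:9  d4:0  d5:0.
Shift Block N2→4, Block S2→2.
Schedule Press load B@1, Block E1@1, Press load A@1, Block N2@4, Block S2@2: d1:8  d2:9  d3:9  d4:7  d5:3 — peak 9.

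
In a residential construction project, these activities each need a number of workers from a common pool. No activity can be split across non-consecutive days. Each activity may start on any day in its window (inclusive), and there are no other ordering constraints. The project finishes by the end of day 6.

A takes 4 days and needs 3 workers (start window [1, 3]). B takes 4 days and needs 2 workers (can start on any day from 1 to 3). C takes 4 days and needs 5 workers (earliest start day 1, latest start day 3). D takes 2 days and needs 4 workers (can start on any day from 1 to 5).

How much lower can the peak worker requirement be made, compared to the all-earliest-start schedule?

4

Early-start peak: d1:14  d2:14  d3:10  d4:10  d5:0  d6:0 ⇒ 14.
Leveled (A@1, B@1, C@1, D@5): d1:10  d2:10  d3:10  d4:10  d5:4  d6:4 ⇒ 10.
Reduction 14 − 10 = 4.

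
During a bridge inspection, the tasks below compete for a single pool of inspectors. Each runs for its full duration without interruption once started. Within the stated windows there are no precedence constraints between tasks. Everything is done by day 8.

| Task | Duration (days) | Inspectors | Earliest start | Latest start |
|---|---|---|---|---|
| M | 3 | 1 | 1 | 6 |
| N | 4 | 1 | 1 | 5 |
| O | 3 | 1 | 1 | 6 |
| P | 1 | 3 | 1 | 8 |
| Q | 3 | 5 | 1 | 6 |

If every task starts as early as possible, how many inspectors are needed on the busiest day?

Early-start schedule: M@1, N@1, O@1, P@1, Q@1.
Load per day: day 1: 11, day 2: 8, day 3: 8, day 4: 1, day 5: 0, day 6: 0, day 7: 0, day 8: 0.
Peak is 11.

11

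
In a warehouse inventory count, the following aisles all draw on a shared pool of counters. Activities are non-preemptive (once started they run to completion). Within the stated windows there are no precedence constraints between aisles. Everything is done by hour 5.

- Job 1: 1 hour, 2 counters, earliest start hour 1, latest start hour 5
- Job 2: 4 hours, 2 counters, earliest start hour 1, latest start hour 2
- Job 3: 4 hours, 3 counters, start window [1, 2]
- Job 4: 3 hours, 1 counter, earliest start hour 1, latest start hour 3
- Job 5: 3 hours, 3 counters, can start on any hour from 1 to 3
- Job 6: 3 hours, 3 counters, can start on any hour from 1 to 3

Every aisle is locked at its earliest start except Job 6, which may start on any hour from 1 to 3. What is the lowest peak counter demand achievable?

12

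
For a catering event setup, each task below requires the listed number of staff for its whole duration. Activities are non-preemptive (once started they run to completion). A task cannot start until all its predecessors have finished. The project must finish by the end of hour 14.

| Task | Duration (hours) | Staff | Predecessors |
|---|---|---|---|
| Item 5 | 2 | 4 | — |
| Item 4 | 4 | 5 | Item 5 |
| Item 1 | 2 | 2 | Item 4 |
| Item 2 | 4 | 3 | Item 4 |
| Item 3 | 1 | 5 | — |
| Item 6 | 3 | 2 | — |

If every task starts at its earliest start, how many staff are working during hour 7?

At early start, hour 7 has: Item 1, Item 2.
Demand: 2 + 3 = 5.

5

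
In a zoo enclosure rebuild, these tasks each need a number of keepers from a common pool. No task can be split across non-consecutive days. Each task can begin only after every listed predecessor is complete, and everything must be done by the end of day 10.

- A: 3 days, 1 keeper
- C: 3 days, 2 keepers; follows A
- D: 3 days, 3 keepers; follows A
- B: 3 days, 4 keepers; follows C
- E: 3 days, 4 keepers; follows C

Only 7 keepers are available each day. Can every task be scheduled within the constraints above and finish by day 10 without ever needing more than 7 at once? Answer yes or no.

no

The minimum achievable peak is 8; 7 < 8, so no feasible schedule stays within the cap.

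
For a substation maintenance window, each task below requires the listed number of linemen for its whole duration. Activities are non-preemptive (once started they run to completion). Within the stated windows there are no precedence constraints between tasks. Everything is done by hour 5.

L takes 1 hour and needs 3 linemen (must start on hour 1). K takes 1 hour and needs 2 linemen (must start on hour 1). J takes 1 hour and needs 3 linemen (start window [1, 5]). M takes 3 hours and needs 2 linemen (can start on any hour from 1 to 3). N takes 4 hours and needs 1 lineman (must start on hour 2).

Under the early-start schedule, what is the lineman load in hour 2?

At early start, hour 2 has: M, N.
Demand: 2 + 1 = 3.

3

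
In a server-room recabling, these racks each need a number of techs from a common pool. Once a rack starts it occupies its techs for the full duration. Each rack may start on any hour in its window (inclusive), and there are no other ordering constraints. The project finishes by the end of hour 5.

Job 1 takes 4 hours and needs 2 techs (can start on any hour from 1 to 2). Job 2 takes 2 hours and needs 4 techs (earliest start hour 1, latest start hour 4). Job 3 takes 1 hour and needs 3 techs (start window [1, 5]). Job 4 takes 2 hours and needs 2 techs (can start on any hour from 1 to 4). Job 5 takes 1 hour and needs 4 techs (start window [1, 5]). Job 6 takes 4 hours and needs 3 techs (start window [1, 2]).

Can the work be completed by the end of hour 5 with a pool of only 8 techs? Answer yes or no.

The minimum achievable peak is 9; 8 < 9, so no feasible schedule stays within the cap.

no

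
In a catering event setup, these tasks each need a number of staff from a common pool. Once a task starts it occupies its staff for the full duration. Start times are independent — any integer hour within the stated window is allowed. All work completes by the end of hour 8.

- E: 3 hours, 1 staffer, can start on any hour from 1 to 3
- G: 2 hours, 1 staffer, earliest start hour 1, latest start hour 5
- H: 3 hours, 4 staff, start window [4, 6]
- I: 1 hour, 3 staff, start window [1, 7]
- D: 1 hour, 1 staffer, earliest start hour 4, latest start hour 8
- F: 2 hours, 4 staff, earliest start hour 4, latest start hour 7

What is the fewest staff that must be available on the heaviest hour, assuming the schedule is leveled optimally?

5

Early-start (E@1, G@1, H@4, I@1, D@4, F@4) gives peak 9: h1:5  h2:2  h3:1  h4:9  h5:8  h6:4  h7:0  h8:0.
Shift F→7.
Schedule E@1, G@1, H@4, I@1, D@4, F@7: h1:5  h2:2  h3:1  h4:5  h5:4  h6:4  h7:4  h8:4 — peak 5.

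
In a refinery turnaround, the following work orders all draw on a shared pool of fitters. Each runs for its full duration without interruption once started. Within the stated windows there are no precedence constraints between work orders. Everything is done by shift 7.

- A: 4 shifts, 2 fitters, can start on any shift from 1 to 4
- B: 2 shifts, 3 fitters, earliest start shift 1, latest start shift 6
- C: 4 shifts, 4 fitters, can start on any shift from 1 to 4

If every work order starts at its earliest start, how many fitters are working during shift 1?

9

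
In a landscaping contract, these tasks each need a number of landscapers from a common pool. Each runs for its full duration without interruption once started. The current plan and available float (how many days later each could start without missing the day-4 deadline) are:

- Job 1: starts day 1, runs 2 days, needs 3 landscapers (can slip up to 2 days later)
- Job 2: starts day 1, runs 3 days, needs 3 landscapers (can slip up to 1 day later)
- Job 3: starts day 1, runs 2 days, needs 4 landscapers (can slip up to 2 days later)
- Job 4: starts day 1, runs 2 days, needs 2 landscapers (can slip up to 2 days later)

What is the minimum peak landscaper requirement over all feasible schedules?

Early-start (Job 1@1, Job 2@1, Job 3@1, Job 4@1) gives peak 12: d1:12  d2:12  d3:3  d4:0.
Shift Job 3→3.
Schedule Job 1@1, Job 2@1, Job 3@3, Job 4@1: d1:8  d2:8  d3:7  d4:4 — peak 8.

8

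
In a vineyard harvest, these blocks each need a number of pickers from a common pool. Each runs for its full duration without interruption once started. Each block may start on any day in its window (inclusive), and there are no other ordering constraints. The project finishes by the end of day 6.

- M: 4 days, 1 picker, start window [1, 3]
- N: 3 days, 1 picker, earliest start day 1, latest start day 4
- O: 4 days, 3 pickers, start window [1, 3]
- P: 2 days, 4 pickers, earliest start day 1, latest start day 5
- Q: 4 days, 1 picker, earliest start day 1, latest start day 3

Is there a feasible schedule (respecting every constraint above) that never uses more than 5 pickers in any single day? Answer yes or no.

no

Total picker-days = 31; over 6 days the average is 31/6 > 5, so some day must exceed 5.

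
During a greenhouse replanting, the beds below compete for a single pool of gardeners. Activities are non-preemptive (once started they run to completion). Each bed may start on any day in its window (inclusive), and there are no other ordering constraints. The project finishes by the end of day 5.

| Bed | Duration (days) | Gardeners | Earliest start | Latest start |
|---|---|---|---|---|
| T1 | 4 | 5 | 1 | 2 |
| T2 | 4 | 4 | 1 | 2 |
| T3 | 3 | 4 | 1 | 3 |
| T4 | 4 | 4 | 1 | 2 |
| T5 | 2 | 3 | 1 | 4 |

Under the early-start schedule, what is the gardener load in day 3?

17

At early start, day 3 has: T1, T2, T3, T4.
Demand: 5 + 4 + 4 + 4 = 17.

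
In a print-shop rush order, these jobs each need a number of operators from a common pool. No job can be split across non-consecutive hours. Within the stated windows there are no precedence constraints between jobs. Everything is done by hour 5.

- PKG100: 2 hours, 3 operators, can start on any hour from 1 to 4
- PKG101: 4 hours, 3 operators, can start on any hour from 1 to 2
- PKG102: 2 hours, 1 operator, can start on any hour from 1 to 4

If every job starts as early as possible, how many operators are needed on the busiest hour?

Early-start schedule: PKG100@1, PKG101@1, PKG102@1.
Load per hour: hour 1: 7, hour 2: 7, hour 3: 3, hour 4: 3, hour 5: 0.
Peak is 7.

7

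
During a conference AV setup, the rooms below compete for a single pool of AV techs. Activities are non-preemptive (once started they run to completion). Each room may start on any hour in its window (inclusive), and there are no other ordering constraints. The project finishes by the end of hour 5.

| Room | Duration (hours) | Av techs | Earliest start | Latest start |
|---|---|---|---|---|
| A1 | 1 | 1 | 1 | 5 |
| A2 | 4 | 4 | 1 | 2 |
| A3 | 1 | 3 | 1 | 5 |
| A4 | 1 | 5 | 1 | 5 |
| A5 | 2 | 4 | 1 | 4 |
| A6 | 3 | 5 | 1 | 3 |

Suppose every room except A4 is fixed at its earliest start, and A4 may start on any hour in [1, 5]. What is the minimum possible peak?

17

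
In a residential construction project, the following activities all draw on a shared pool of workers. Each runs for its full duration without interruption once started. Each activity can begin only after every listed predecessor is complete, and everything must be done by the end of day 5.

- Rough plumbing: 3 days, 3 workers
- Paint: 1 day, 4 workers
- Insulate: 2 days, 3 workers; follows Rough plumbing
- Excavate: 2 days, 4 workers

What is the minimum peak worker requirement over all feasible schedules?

Early-start (Rough plumbing@1, Paint@1, Insulate@4, Excavate@1) gives peak 11: d1:11  d2:7  d3:3  d4:3  d5:3.
Shift Excavate→2.
Schedule Rough plumbing@1, Paint@1, Insulate@4, Excavate@2: d1:7  d2:7  d3:7  d4:3  d5:3 — peak 7.
No arrangement of the 20 feasible schedules does better.

7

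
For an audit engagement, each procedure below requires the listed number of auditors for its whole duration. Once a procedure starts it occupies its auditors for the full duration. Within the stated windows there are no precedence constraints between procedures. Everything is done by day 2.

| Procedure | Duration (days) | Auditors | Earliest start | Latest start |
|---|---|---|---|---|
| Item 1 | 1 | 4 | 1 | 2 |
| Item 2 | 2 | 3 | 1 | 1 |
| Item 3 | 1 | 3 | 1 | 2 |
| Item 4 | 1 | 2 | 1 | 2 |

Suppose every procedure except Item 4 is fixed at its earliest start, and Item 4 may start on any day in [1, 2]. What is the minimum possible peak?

10

Item 4@1: d1:12  d2:3 → peak 12
Item 4@2: d1:10  d2:5 → peak 10
Best is Item 4@2, peak 10.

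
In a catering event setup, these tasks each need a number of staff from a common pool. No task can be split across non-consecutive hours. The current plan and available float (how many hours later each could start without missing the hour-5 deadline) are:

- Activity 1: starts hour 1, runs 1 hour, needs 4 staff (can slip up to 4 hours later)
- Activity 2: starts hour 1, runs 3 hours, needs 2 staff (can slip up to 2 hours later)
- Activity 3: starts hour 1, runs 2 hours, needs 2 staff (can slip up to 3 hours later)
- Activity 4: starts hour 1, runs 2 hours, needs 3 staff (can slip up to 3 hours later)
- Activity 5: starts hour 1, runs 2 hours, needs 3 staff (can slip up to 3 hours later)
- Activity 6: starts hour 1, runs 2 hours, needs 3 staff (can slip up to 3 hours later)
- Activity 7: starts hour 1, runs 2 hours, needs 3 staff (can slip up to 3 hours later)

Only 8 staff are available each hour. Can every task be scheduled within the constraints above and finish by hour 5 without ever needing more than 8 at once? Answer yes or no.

yes

Schedule Activity 1@1, Activity 2@1, Activity 3@4, Activity 4@2, Activity 5@2, Activity 6@4, Activity 7@4: h1:6  h2:8  h3:8  h4:8  h5:8 — peak 8 ≤ 8.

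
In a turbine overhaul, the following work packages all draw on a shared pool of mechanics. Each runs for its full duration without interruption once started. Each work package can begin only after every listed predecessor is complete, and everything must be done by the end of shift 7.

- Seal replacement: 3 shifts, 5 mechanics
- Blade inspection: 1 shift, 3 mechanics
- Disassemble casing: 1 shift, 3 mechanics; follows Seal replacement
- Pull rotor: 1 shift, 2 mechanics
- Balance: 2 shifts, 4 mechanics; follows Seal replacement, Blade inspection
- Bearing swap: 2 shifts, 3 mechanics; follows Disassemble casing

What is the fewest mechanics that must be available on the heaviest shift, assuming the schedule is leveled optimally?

Early-start (Seal replacement@1, Blade inspection@1, Disassemble casing@4, Pull rotor@1, Balance@4, Bearing swap@5) gives peak 10: s1:10  s2:5  s3:5  s4:7  s5:7  s6:3  s7:0.
Shift Blade inspection→4, Balance→5.
Schedule Seal replacement@1, Blade inspection@4, Disassemble casing@4, Pull rotor@1, Balance@5, Bearing swap@5: s1:7  s2:5  s3:5  s4:6  s5:7  s6:7  s7:0 — peak 7.

7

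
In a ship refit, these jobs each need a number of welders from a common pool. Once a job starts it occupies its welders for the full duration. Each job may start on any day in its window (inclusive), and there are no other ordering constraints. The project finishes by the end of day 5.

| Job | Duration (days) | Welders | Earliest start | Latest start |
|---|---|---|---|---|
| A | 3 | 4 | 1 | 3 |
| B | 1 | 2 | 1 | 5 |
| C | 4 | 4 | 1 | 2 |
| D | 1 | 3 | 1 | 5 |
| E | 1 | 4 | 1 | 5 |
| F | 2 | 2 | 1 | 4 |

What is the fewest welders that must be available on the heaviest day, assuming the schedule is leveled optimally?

Early-start (A@1, B@1, C@1, D@1, E@1, F@1) gives peak 19: d1:19  d2:10  d3:8  d4:4  d5:0.
Shift B→4, D→5, E→5, F→4.
Schedule A@1, B@4, C@1, D@5, E@5, F@4: d1:8  d2:8  d3:8  d4:8  d5:9 — peak 9.
Total welder-days = 41 over 5 days ⇒ peak ≥ ⌈41/5⌉ = 9, so 9 is optimal.

9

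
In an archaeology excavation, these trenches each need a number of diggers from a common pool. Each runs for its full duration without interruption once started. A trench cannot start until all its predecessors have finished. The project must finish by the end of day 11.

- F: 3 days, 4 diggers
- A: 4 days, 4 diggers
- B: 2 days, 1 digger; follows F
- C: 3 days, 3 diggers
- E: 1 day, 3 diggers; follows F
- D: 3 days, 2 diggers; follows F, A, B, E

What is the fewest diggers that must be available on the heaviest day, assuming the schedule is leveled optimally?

5

Early-start (F@1, A@1, B@4, C@1, E@4, D@6) gives peak 11: d1:11  d2:11  d3:11  d4:8  d5:1  d6:2  d7:2  d8:2  d9:0  d10:0  d11:0.
Shift A→4, C→9, E→8, D→9.
Schedule F@1, A@4, B@4, C@9, E@8, D@9: d1:4  d2:4  d3:4  d4:5  d5:5  d6:4  d7:4  d8:3  d9:5  d10:5  d11:5 — peak 5.
Total digger-days = 48 over 11 days ⇒ peak ≥ ⌈48/11⌉ = 5, so 5 is optimal.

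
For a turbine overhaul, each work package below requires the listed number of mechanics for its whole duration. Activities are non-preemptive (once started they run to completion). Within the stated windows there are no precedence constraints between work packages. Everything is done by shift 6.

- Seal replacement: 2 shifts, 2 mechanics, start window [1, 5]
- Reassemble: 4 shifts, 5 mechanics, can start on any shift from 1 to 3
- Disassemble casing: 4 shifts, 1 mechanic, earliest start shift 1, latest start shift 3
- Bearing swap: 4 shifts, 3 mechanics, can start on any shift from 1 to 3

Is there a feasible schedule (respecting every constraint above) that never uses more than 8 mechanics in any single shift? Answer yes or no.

no

The minimum achievable peak is 9; 8 < 9, so no feasible schedule stays within the cap.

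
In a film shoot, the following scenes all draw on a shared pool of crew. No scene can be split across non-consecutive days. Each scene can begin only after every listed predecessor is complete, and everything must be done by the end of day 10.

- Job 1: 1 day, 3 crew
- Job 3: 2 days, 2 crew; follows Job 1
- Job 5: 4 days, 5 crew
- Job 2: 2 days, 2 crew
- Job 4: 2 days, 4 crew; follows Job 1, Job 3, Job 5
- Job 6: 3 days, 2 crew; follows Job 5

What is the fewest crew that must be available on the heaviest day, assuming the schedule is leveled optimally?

Early-start (Job 1@1, Job 3@2, Job 5@1, Job 2@1, Job 4@5, Job 6@5) gives peak 10: d1:10  d2:9  d3:7  d4:5  d5:6  d6:6  d7:2  d8:0  d9:0  d10:0.
Shift Job 1→5, Job 3→7, Job 2→5, Job 4→9, Job 6→6.
Schedule Job 1@5, Job 3@7, Job 5@1, Job 2@5, Job 4@9, Job 6@6: d1:5  d2:5  d3:5  d4:5  d5:5  d6:4  d7:4  d8:4  d9:4  d10:4 — peak 5.
Total crew member-days = 45 over 10 days ⇒ peak ≥ ⌈45/10⌉ = 5, so 5 is optimal.

5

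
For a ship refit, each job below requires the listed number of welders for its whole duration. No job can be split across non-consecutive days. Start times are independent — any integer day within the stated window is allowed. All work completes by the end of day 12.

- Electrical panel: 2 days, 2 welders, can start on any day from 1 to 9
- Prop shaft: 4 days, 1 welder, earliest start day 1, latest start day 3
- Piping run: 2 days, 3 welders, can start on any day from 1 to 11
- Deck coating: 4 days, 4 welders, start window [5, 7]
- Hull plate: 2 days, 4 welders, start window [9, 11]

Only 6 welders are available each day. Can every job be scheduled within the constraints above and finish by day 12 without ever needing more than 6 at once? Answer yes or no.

yes

Schedule Electrical panel@1, Prop shaft@1, Piping run@3, Deck coating@5, Hull plate@9: d1:3  d2:3  d3:4  d4:4  d5:4  d6:4  d7:4  d8:4  d9:4  d10:4  d11:0  d12:0 — peak 4 ≤ 6.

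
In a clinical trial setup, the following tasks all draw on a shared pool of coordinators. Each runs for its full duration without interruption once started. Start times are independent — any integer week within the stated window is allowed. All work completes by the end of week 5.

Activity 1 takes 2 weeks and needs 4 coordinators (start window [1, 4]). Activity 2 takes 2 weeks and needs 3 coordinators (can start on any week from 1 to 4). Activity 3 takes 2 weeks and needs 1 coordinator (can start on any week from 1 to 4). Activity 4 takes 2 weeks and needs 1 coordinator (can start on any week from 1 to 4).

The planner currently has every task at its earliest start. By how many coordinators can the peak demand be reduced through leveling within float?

4

Early-start peak: w1:9  w2:9  w3:0  w4:0  w5:0 ⇒ 9.
Leveled (Activity 1@1, Activity 2@3, Activity 3@1, Activity 4@3): w1:5  w2:5  w3:4  w4:4  w5:0 ⇒ 5.
Reduction 9 − 5 = 4.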